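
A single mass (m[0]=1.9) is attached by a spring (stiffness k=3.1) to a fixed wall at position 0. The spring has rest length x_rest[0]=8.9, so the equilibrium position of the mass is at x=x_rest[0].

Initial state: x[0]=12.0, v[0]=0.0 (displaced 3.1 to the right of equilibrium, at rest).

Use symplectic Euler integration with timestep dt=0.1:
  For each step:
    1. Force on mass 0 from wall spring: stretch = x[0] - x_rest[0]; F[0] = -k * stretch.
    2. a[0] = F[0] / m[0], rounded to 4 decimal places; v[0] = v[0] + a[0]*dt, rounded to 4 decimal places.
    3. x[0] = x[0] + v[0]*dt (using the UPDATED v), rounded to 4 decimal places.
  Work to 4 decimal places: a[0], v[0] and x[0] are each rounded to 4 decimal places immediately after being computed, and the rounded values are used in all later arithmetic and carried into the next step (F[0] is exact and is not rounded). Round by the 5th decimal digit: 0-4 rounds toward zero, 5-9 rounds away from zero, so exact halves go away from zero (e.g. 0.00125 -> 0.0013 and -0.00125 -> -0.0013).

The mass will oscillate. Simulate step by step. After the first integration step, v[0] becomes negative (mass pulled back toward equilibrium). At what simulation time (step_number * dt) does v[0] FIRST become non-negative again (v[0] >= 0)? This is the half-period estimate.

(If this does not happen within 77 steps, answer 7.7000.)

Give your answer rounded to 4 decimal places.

Step 0: x=[12.0000] v=[0.0000]
Step 1: x=[11.9494] v=[-0.5058]
Step 2: x=[11.8491] v=[-1.0033]
Step 3: x=[11.7007] v=[-1.4845]
Step 4: x=[11.5066] v=[-1.9415]
Step 5: x=[11.2699] v=[-2.3668]
Step 6: x=[10.9946] v=[-2.7535]
Step 7: x=[10.6851] v=[-3.0953]
Step 8: x=[10.3464] v=[-3.3866]
Step 9: x=[9.9841] v=[-3.6226]
Step 10: x=[9.6042] v=[-3.7995]
Step 11: x=[9.2128] v=[-3.9144]
Step 12: x=[8.8163] v=[-3.9654]
Step 13: x=[8.4211] v=[-3.9517]
Step 14: x=[8.0337] v=[-3.8736]
Step 15: x=[7.6605] v=[-3.7323]
Step 16: x=[7.3075] v=[-3.5301]
Step 17: x=[6.9805] v=[-3.2703]
Step 18: x=[6.6848] v=[-2.9571]
Step 19: x=[6.4252] v=[-2.5957]
Step 20: x=[6.2060] v=[-2.1919]
Step 21: x=[6.0308] v=[-1.7524]
Step 22: x=[5.9024] v=[-1.2843]
Step 23: x=[5.8229] v=[-0.7952]
Step 24: x=[5.7936] v=[-0.2932]
Step 25: x=[5.8150] v=[0.2136]
First v>=0 after going negative at step 25, time=2.5000

Answer: 2.5000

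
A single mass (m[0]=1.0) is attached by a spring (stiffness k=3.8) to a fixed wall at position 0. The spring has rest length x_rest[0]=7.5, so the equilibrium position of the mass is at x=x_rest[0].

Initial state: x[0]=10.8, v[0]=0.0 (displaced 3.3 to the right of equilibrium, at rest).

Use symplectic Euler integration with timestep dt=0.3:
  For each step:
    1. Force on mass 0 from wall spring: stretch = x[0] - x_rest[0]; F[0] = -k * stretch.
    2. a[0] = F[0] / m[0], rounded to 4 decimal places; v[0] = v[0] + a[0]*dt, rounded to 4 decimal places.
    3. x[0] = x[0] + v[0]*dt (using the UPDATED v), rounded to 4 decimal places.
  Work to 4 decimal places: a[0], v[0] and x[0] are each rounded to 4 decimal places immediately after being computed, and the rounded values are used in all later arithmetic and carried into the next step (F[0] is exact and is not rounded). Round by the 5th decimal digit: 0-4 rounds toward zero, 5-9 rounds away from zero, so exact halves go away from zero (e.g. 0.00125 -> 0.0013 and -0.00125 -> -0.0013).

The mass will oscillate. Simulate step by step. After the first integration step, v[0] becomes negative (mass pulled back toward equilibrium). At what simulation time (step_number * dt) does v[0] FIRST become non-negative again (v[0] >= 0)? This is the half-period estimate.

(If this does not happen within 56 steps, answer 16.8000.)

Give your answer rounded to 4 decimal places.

Answer: 1.8000

Derivation:
Step 0: x=[10.8000] v=[0.0000]
Step 1: x=[9.6714] v=[-3.7620]
Step 2: x=[7.8002] v=[-6.2374]
Step 3: x=[5.8263] v=[-6.5796]
Step 4: x=[4.4248] v=[-4.6716]
Step 5: x=[4.0750] v=[-1.1659]
Step 6: x=[4.8966] v=[2.7386]
First v>=0 after going negative at step 6, time=1.8000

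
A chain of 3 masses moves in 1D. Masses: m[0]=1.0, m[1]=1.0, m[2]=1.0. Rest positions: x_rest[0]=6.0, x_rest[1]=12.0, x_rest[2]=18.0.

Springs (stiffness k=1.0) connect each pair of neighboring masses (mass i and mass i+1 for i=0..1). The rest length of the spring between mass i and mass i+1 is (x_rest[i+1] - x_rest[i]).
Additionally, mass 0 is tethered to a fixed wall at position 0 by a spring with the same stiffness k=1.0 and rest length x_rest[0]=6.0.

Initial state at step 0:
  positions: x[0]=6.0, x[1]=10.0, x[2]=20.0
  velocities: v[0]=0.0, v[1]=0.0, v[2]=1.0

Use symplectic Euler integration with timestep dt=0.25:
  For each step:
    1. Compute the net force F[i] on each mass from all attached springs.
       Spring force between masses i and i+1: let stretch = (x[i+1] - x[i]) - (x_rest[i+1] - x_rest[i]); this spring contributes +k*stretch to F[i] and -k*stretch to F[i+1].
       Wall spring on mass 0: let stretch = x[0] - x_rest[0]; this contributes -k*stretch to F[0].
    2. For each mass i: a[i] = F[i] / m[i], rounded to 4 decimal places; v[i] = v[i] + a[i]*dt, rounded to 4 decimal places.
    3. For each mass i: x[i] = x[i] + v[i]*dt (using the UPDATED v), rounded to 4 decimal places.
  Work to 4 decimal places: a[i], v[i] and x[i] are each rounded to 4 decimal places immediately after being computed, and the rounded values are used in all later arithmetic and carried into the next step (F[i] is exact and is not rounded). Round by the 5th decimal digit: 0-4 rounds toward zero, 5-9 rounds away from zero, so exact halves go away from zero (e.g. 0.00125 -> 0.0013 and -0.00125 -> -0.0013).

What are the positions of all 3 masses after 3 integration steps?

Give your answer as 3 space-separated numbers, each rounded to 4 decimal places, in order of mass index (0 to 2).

Answer: 5.4370 11.9717 19.3779

Derivation:
Step 0: x=[6.0000 10.0000 20.0000] v=[0.0000 0.0000 1.0000]
Step 1: x=[5.8750 10.3750 20.0000] v=[-0.5000 1.5000 0.0000]
Step 2: x=[5.6641 11.0703 19.7734] v=[-0.8438 2.7813 -0.9063]
Step 3: x=[5.4370 11.9717 19.3779] v=[-0.9083 3.6055 -1.5821]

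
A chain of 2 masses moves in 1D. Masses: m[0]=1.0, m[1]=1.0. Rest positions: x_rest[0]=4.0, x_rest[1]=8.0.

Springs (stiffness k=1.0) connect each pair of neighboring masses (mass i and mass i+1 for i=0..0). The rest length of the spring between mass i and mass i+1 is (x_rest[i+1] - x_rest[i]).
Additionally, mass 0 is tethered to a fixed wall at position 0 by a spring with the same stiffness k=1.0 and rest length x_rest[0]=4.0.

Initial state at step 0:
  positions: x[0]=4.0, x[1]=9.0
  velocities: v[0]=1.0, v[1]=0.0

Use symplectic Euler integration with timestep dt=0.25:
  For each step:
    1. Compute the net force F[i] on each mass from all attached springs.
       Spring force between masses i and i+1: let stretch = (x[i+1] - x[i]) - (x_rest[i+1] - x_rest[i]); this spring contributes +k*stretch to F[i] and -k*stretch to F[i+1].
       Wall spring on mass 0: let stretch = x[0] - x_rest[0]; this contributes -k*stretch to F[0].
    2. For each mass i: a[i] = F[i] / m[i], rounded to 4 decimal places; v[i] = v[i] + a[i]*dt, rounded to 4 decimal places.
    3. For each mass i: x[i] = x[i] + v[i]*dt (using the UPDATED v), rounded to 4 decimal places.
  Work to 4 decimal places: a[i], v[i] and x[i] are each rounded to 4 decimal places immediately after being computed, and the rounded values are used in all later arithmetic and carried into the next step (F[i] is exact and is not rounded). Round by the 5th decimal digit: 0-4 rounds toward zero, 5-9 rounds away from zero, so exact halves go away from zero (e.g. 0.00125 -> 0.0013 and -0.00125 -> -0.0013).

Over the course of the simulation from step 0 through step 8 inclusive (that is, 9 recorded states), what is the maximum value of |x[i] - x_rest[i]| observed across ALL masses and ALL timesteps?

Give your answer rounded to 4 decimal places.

Answer: 1.3005

Derivation:
Step 0: x=[4.0000 9.0000] v=[1.0000 0.0000]
Step 1: x=[4.3125 8.9375] v=[1.2500 -0.2500]
Step 2: x=[4.6445 8.8359] v=[1.3281 -0.4063]
Step 3: x=[4.9482 8.7224] v=[1.2148 -0.4542]
Step 4: x=[5.1785 8.6230] v=[0.9213 -0.3978]
Step 5: x=[5.3005 8.5583] v=[0.4878 -0.2589]
Step 6: x=[5.2948 8.5400] v=[-0.0229 -0.0734]
Step 7: x=[5.1610 8.5688] v=[-0.5353 0.1153]
Step 8: x=[4.9176 8.6347] v=[-0.9736 0.2634]
Max displacement = 1.3005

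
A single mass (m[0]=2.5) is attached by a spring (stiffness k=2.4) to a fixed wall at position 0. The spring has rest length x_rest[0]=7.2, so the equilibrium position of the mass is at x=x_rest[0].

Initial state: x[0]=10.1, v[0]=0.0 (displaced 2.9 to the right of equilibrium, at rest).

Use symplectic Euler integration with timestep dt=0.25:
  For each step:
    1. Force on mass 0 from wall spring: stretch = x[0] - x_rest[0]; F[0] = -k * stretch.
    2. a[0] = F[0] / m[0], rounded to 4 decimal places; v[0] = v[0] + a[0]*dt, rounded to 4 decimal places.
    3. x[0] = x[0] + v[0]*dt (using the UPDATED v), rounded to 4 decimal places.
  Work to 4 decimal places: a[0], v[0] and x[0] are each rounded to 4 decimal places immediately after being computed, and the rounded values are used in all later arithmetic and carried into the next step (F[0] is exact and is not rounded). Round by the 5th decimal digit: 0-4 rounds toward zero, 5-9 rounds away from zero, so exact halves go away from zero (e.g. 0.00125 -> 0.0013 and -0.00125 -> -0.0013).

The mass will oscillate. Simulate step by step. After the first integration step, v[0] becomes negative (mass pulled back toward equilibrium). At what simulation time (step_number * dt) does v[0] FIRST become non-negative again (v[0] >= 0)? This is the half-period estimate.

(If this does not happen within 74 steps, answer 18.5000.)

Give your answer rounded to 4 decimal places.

Step 0: x=[10.1000] v=[0.0000]
Step 1: x=[9.9260] v=[-0.6960]
Step 2: x=[9.5884] v=[-1.3503]
Step 3: x=[9.1075] v=[-1.9235]
Step 4: x=[8.5122] v=[-2.3813]
Step 5: x=[7.8382] v=[-2.6962]
Step 6: x=[7.1259] v=[-2.8494]
Step 7: x=[6.4180] v=[-2.8316]
Step 8: x=[5.7570] v=[-2.6439]
Step 9: x=[5.1826] v=[-2.2976]
Step 10: x=[4.7293] v=[-1.8134]
Step 11: x=[4.4242] v=[-1.2204]
Step 12: x=[4.2857] v=[-0.5542]
Step 13: x=[4.3220] v=[0.1452]
First v>=0 after going negative at step 13, time=3.2500

Answer: 3.2500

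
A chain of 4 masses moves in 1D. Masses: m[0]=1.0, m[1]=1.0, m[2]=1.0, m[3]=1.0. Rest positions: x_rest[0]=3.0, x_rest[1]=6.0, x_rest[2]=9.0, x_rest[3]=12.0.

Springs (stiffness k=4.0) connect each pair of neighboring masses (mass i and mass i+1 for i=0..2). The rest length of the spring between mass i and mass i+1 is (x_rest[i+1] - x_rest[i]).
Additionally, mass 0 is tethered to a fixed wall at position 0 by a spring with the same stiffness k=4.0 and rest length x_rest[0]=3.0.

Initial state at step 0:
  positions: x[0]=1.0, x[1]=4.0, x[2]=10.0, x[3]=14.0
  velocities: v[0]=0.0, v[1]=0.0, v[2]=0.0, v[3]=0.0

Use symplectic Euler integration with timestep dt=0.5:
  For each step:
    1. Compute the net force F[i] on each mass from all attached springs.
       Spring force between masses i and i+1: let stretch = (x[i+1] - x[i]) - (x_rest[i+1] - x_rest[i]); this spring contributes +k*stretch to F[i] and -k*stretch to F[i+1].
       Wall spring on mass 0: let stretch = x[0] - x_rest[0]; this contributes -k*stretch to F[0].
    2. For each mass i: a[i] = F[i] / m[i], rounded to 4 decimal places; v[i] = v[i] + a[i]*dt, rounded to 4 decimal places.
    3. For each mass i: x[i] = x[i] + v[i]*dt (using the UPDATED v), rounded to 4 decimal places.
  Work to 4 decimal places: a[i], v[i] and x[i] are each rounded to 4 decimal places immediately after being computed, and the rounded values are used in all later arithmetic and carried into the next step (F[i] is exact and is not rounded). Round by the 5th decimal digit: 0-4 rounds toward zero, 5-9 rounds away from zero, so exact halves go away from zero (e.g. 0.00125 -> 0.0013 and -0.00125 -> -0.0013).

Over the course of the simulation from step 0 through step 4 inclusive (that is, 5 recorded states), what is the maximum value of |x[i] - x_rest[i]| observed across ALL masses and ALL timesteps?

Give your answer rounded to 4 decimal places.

Answer: 3.0000

Derivation:
Step 0: x=[1.0000 4.0000 10.0000 14.0000] v=[0.0000 0.0000 0.0000 0.0000]
Step 1: x=[3.0000 7.0000 8.0000 13.0000] v=[4.0000 6.0000 -4.0000 -2.0000]
Step 2: x=[6.0000 7.0000 10.0000 10.0000] v=[6.0000 0.0000 4.0000 -6.0000]
Step 3: x=[4.0000 9.0000 9.0000 10.0000] v=[-4.0000 4.0000 -2.0000 0.0000]
Step 4: x=[3.0000 6.0000 9.0000 12.0000] v=[-2.0000 -6.0000 0.0000 4.0000]
Max displacement = 3.0000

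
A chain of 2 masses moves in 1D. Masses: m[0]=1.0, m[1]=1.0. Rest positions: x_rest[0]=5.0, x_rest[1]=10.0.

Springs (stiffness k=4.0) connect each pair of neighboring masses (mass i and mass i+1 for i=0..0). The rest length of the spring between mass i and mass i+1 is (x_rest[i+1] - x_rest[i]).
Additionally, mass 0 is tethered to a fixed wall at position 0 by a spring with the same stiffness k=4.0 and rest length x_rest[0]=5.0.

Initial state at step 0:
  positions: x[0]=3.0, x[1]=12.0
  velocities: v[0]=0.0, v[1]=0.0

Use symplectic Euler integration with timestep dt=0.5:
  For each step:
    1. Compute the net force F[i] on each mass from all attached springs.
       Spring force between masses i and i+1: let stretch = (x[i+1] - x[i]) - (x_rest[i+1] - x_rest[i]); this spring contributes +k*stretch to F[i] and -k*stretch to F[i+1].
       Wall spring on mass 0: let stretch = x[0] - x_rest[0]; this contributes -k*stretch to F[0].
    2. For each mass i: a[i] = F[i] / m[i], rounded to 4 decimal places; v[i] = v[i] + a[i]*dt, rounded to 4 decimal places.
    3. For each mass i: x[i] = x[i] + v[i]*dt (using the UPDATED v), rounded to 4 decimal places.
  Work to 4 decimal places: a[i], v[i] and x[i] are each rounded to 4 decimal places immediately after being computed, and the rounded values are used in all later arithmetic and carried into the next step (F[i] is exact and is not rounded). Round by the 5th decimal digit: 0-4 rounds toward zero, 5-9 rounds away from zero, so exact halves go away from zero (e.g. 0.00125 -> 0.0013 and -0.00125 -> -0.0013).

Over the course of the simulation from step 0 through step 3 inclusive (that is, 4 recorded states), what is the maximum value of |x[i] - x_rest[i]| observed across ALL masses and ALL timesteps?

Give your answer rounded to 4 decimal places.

Answer: 4.0000

Derivation:
Step 0: x=[3.0000 12.0000] v=[0.0000 0.0000]
Step 1: x=[9.0000 8.0000] v=[12.0000 -8.0000]
Step 2: x=[5.0000 10.0000] v=[-8.0000 4.0000]
Step 3: x=[1.0000 12.0000] v=[-8.0000 4.0000]
Max displacement = 4.0000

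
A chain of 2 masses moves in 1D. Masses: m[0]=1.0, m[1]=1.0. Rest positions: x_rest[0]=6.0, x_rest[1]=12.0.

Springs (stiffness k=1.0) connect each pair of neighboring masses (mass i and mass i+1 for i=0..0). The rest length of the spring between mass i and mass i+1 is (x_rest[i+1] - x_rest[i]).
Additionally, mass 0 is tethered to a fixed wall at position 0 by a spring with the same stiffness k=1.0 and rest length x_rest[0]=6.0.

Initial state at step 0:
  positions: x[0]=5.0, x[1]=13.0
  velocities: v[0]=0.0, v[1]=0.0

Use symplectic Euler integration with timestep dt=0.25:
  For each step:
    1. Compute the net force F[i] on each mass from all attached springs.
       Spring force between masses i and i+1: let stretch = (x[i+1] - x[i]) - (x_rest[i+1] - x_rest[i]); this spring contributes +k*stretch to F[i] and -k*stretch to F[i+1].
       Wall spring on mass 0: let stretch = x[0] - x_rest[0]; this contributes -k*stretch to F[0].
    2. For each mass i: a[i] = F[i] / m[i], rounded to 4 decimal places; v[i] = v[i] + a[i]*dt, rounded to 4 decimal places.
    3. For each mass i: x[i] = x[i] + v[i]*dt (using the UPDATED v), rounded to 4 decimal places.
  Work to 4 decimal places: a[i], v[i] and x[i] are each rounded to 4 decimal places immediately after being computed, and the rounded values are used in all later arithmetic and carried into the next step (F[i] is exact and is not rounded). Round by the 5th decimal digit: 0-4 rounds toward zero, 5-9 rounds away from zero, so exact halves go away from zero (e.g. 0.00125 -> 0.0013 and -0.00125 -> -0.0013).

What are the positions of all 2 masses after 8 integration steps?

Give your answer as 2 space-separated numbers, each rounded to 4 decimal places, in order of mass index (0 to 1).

Answer: 7.1781 11.3690

Derivation:
Step 0: x=[5.0000 13.0000] v=[0.0000 0.0000]
Step 1: x=[5.1875 12.8750] v=[0.7500 -0.5000]
Step 2: x=[5.5313 12.6445] v=[1.3750 -0.9219]
Step 3: x=[5.9739 12.3445] v=[1.7705 -1.2002]
Step 4: x=[6.4413 12.0213] v=[1.8697 -1.2929]
Step 5: x=[6.8549 11.7243] v=[1.6544 -1.1879]
Step 6: x=[7.1444 11.4980] v=[1.1580 -0.9053]
Step 7: x=[7.2595 11.3746] v=[0.4603 -0.4937]
Step 8: x=[7.1781 11.3690] v=[-0.3258 -0.0225]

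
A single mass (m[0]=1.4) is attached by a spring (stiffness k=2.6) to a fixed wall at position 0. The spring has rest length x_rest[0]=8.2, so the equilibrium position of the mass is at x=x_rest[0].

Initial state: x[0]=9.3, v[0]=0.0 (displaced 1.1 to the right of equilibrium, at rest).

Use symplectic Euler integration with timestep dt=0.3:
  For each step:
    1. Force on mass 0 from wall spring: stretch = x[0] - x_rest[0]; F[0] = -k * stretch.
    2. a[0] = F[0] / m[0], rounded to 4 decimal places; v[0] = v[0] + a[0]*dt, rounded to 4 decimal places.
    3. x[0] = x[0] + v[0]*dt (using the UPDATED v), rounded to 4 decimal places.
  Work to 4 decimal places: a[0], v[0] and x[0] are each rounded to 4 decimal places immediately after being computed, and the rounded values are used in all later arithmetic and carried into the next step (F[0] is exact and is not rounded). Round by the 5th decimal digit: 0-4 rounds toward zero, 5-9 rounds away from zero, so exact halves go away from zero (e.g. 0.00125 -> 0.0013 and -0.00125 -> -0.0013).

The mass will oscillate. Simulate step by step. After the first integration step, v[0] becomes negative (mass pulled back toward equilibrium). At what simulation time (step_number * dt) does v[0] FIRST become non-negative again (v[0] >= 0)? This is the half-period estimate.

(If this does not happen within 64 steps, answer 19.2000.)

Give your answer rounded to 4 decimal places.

Answer: 2.4000

Derivation:
Step 0: x=[9.3000] v=[0.0000]
Step 1: x=[9.1161] v=[-0.6129]
Step 2: x=[8.7791] v=[-1.1233]
Step 3: x=[8.3453] v=[-1.4460]
Step 4: x=[7.8872] v=[-1.5269]
Step 5: x=[7.4814] v=[-1.3526]
Step 6: x=[7.1957] v=[-0.9523]
Step 7: x=[7.0779] v=[-0.3928]
Step 8: x=[7.1476] v=[0.2324]
First v>=0 after going negative at step 8, time=2.4000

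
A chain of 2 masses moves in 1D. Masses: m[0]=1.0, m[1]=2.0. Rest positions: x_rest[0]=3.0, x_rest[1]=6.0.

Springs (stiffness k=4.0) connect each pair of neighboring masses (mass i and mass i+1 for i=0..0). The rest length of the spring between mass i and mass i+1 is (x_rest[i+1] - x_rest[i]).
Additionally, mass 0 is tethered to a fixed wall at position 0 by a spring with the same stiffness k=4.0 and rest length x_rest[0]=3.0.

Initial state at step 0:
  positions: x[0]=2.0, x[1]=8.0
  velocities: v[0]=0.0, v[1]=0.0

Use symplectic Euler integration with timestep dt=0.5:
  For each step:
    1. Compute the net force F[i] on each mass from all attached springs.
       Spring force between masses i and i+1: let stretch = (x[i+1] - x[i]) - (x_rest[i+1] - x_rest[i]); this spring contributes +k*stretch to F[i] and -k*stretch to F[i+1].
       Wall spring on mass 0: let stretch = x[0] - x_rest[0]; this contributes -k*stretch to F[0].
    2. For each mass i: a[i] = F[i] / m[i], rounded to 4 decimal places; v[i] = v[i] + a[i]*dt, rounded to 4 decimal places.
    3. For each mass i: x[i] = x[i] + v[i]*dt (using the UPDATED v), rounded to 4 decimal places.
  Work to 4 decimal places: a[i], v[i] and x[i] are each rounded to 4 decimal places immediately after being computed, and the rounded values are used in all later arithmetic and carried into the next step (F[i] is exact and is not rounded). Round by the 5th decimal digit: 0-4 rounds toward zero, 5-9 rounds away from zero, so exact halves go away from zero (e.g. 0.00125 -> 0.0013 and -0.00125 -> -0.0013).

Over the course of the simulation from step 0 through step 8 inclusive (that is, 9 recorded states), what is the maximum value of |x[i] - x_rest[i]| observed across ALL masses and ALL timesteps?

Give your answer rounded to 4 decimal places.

Answer: 3.4843

Derivation:
Step 0: x=[2.0000 8.0000] v=[0.0000 0.0000]
Step 1: x=[6.0000 6.5000] v=[8.0000 -3.0000]
Step 2: x=[4.5000 6.2500] v=[-3.0000 -0.5000]
Step 3: x=[0.2500 6.6250] v=[-8.5000 0.7500]
Step 4: x=[2.1250 5.3125] v=[3.7500 -2.6250]
Step 5: x=[5.0625 3.9063] v=[5.8750 -2.8125]
Step 6: x=[1.7813 4.5782] v=[-6.5624 1.3437]
Step 7: x=[-0.4843 5.3516] v=[-4.5312 1.5468]
Step 8: x=[3.5703 4.7071] v=[8.1092 -1.2891]
Max displacement = 3.4843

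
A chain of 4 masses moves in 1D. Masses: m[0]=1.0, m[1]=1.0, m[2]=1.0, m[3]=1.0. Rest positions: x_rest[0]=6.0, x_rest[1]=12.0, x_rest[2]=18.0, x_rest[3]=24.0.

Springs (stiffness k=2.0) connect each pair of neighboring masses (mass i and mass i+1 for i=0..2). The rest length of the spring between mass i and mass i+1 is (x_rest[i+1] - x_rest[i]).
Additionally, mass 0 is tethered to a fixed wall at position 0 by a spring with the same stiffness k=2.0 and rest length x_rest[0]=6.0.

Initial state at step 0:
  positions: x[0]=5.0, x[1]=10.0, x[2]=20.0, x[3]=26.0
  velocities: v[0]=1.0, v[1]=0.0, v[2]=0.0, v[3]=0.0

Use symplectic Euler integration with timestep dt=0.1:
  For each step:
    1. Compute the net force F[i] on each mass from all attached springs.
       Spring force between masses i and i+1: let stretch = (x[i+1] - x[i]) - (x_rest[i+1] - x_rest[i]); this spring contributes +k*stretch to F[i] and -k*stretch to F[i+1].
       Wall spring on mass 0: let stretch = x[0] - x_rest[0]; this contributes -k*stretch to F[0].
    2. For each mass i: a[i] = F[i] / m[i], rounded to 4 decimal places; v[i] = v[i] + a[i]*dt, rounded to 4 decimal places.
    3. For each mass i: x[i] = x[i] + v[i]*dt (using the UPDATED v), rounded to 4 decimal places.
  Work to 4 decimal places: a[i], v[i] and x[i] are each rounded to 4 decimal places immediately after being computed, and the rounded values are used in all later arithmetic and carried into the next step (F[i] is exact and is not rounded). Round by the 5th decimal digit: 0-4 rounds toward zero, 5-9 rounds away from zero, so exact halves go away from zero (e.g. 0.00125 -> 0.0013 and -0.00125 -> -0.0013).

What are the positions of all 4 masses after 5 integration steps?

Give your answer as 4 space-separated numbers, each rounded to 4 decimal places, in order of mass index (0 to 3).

Step 0: x=[5.0000 10.0000 20.0000 26.0000] v=[1.0000 0.0000 0.0000 0.0000]
Step 1: x=[5.1000 10.1000 19.9200 26.0000] v=[1.0000 1.0000 -0.8000 0.0000]
Step 2: x=[5.1980 10.2964 19.7652 25.9984] v=[0.9800 1.9640 -1.5480 -0.0160]
Step 3: x=[5.2940 10.5802 19.5457 25.9921] v=[0.9601 2.8381 -2.1951 -0.0626]
Step 4: x=[5.3899 10.9376 19.2758 25.9769] v=[0.9585 3.5740 -2.6989 -0.1519]
Step 5: x=[5.4889 11.3508 18.9732 25.9477] v=[0.9901 4.1321 -3.0263 -0.2921]

Answer: 5.4889 11.3508 18.9732 25.9477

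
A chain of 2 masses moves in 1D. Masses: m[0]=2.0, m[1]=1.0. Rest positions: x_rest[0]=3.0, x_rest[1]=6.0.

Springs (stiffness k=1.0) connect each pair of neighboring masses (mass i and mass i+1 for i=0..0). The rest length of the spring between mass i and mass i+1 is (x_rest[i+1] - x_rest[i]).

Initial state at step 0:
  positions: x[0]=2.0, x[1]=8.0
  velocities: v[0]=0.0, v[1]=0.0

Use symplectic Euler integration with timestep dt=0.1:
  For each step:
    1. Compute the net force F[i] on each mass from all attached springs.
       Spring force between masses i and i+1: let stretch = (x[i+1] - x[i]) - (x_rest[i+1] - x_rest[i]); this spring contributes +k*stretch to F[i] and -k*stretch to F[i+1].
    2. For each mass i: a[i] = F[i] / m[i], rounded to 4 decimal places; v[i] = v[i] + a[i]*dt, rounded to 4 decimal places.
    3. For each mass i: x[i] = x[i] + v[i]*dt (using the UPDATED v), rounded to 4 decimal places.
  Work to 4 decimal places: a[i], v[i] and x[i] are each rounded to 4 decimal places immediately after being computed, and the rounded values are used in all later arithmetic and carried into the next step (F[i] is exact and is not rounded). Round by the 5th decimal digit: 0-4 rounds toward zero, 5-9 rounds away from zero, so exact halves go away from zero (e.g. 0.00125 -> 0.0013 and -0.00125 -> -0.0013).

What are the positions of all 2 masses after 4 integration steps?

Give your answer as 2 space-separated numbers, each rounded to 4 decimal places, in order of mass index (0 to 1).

Step 0: x=[2.0000 8.0000] v=[0.0000 0.0000]
Step 1: x=[2.0150 7.9700] v=[0.1500 -0.3000]
Step 2: x=[2.0448 7.9105] v=[0.2978 -0.5955]
Step 3: x=[2.0889 7.8223] v=[0.4411 -0.8821]
Step 4: x=[2.1467 7.7068] v=[0.5778 -1.1554]

Answer: 2.1467 7.7068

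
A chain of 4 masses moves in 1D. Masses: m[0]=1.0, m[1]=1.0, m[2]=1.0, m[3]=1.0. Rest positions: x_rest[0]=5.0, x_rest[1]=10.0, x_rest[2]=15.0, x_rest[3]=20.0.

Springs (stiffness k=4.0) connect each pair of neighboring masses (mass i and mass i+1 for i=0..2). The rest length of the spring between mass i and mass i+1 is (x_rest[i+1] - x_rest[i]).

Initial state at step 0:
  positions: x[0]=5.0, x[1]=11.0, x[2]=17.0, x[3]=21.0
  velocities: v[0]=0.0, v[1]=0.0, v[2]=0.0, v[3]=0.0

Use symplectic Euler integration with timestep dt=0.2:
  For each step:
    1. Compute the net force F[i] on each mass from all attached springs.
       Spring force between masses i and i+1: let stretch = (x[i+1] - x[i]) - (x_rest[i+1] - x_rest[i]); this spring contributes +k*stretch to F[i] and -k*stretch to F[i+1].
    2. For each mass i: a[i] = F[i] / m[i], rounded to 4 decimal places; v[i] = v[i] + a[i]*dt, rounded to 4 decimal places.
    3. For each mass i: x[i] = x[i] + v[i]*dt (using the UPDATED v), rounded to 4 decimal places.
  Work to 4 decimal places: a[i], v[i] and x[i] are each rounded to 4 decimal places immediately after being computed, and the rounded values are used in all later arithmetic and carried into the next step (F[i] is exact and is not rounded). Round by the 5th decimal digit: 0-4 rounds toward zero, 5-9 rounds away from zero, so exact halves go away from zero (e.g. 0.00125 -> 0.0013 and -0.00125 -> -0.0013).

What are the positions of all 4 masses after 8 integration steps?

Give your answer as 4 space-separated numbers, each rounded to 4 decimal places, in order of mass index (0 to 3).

Step 0: x=[5.0000 11.0000 17.0000 21.0000] v=[0.0000 0.0000 0.0000 0.0000]
Step 1: x=[5.1600 11.0000 16.6800 21.1600] v=[0.8000 0.0000 -1.6000 0.8000]
Step 2: x=[5.4544 10.9744 16.1680 21.4032] v=[1.4720 -0.1280 -2.5600 1.2160]
Step 3: x=[5.8320 10.8966 15.6627 21.6088] v=[1.8880 -0.3891 -2.5267 1.0278]
Step 4: x=[6.2199 10.7710 15.3462 21.6630] v=[1.9397 -0.6279 -1.5827 0.2709]
Step 5: x=[6.5360 10.6493 15.3083 21.5065] v=[1.5806 -0.6086 -0.1894 -0.7825]
Step 6: x=[6.7102 10.6149 15.5167 21.1583] v=[0.8712 -0.1720 1.0420 -1.7411]
Step 7: x=[6.7092 10.7400 15.8435 20.7074] v=[-0.0050 0.6257 1.6338 -2.2544]
Step 8: x=[6.5531 11.0368 16.1319 20.2783] v=[-0.7804 1.4839 1.4421 -2.1455]

Answer: 6.5531 11.0368 16.1319 20.2783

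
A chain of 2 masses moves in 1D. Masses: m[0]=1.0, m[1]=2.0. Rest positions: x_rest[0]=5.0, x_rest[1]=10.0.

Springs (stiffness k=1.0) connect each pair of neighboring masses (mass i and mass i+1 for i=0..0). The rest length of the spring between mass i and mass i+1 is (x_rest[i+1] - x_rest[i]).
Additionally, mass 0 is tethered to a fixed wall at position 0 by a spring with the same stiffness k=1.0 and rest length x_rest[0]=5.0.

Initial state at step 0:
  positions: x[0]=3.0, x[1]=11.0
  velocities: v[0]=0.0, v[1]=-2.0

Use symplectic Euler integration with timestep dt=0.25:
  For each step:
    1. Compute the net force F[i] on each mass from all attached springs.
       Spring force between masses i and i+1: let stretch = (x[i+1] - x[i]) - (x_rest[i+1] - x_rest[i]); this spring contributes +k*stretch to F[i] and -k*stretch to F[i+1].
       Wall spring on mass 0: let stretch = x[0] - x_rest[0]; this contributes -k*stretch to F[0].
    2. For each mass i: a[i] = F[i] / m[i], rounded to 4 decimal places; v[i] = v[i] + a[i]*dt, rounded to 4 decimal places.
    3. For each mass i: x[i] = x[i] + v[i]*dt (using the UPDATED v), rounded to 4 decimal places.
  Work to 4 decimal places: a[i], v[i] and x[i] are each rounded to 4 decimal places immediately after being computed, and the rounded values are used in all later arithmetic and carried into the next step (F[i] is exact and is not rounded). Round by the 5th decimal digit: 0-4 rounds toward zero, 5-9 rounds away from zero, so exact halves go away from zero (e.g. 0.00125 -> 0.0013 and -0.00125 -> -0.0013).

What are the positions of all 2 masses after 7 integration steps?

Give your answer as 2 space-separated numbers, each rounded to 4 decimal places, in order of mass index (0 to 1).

Step 0: x=[3.0000 11.0000] v=[0.0000 -2.0000]
Step 1: x=[3.3125 10.4063] v=[1.2500 -2.3750]
Step 2: x=[3.8613 9.7471] v=[2.1953 -2.6367]
Step 3: x=[4.5367 9.0603] v=[2.7014 -2.7474]
Step 4: x=[5.2112 8.3883] v=[2.6981 -2.6879]
Step 5: x=[5.7586 7.7733] v=[2.1896 -2.4600]
Step 6: x=[6.0720 7.2516] v=[1.2536 -2.0868]
Step 7: x=[6.0796 6.8493] v=[0.0305 -1.6093]

Answer: 6.0796 6.8493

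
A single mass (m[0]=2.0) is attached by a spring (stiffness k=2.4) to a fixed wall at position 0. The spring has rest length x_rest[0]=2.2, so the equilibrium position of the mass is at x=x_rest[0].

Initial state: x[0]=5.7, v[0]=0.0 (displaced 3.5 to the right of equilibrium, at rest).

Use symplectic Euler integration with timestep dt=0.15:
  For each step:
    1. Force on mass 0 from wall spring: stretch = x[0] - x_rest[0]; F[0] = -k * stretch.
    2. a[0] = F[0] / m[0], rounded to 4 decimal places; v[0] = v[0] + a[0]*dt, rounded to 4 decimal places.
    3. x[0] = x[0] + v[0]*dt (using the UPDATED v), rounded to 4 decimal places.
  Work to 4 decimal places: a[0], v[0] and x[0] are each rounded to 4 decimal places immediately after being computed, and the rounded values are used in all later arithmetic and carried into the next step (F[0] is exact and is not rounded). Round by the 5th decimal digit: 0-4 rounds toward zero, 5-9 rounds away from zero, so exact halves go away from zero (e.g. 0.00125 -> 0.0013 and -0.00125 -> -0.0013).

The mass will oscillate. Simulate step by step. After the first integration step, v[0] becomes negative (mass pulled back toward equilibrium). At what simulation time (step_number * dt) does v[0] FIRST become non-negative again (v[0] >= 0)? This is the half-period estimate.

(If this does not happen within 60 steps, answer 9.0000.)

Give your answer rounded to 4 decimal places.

Step 0: x=[5.7000] v=[0.0000]
Step 1: x=[5.6055] v=[-0.6300]
Step 2: x=[5.4191] v=[-1.2430]
Step 3: x=[5.1457] v=[-1.8224]
Step 4: x=[4.7928] v=[-2.3526]
Step 5: x=[4.3699] v=[-2.8193]
Step 6: x=[3.8884] v=[-3.2099]
Step 7: x=[3.3613] v=[-3.5138]
Step 8: x=[2.8029] v=[-3.7228]
Step 9: x=[2.2282] v=[-3.8313]
Step 10: x=[1.6527] v=[-3.8364]
Step 11: x=[1.0920] v=[-3.7379]
Step 12: x=[0.5612] v=[-3.5385]
Step 13: x=[0.0747] v=[-3.2435]
Step 14: x=[-0.3544] v=[-2.8609]
Step 15: x=[-0.7146] v=[-2.4011]
Step 16: x=[-0.9961] v=[-1.8765]
Step 17: x=[-1.1913] v=[-1.3012]
Step 18: x=[-1.2949] v=[-0.6908]
Step 19: x=[-1.3042] v=[-0.0617]
Step 20: x=[-1.2188] v=[0.5691]
First v>=0 after going negative at step 20, time=3.0000

Answer: 3.0000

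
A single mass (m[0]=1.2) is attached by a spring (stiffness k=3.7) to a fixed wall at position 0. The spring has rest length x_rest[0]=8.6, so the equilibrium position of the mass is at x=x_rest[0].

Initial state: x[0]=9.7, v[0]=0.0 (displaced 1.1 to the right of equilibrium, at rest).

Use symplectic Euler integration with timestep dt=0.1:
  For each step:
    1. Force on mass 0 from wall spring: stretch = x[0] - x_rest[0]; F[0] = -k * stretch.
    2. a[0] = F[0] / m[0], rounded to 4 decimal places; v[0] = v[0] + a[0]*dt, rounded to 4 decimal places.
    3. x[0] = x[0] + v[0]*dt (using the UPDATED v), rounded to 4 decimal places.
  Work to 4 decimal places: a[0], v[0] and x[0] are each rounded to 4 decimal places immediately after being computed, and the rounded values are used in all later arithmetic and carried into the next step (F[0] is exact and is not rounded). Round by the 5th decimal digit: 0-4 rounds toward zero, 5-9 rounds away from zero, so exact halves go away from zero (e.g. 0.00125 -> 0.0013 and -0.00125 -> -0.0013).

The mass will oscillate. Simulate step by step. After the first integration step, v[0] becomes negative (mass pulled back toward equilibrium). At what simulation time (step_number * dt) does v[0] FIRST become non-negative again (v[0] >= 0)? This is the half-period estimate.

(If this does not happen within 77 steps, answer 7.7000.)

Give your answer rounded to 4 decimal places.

Answer: 1.8000

Derivation:
Step 0: x=[9.7000] v=[0.0000]
Step 1: x=[9.6661] v=[-0.3392]
Step 2: x=[9.5993] v=[-0.6679]
Step 3: x=[9.5017] v=[-0.9760]
Step 4: x=[9.3763] v=[-1.2540]
Step 5: x=[9.2270] v=[-1.4934]
Step 6: x=[9.0583] v=[-1.6867]
Step 7: x=[8.8755] v=[-1.8280]
Step 8: x=[8.6842] v=[-1.9130]
Step 9: x=[8.4903] v=[-1.9390]
Step 10: x=[8.2998] v=[-1.9052]
Step 11: x=[8.1185] v=[-1.8126]
Step 12: x=[7.9521] v=[-1.6641]
Step 13: x=[7.8057] v=[-1.4643]
Step 14: x=[7.6838] v=[-1.2194]
Step 15: x=[7.5901] v=[-0.9369]
Step 16: x=[7.5276] v=[-0.6255]
Step 17: x=[7.4981] v=[-0.2948]
Step 18: x=[7.5026] v=[0.0450]
First v>=0 after going negative at step 18, time=1.8000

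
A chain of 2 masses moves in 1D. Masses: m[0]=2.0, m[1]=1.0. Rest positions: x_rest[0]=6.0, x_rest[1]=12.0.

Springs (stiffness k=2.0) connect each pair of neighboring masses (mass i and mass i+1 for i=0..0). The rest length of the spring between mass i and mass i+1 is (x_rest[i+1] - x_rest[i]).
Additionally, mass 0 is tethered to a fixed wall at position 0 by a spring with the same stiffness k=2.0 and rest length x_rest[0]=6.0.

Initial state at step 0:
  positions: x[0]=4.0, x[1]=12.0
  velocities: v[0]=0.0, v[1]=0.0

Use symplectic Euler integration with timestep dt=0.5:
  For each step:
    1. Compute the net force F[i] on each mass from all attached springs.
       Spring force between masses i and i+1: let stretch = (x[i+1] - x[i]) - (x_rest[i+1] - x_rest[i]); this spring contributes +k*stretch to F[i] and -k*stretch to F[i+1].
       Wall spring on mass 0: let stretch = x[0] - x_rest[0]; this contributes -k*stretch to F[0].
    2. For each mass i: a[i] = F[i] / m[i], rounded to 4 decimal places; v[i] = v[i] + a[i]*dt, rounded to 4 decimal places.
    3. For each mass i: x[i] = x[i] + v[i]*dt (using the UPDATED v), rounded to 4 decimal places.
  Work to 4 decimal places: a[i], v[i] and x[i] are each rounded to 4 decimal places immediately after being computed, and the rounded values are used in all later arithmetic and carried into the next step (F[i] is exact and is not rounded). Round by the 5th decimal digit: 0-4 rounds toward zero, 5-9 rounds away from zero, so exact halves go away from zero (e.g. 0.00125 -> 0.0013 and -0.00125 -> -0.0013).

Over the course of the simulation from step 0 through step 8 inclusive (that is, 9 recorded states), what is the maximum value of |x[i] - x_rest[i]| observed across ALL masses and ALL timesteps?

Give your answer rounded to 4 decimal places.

Step 0: x=[4.0000 12.0000] v=[0.0000 0.0000]
Step 1: x=[5.0000 11.0000] v=[2.0000 -2.0000]
Step 2: x=[6.2500 10.0000] v=[2.5000 -2.0000]
Step 3: x=[6.8750 10.1250] v=[1.2500 0.2500]
Step 4: x=[6.5938 11.6250] v=[-0.5625 3.0000]
Step 5: x=[5.9219 13.6094] v=[-1.3438 3.9688]
Step 6: x=[5.6914 14.7501] v=[-0.4610 2.2813]
Step 7: x=[6.3028 14.3614] v=[1.2227 -0.7774]
Step 8: x=[7.3531 12.9434] v=[2.1006 -2.8360]
Max displacement = 2.7501

Answer: 2.7501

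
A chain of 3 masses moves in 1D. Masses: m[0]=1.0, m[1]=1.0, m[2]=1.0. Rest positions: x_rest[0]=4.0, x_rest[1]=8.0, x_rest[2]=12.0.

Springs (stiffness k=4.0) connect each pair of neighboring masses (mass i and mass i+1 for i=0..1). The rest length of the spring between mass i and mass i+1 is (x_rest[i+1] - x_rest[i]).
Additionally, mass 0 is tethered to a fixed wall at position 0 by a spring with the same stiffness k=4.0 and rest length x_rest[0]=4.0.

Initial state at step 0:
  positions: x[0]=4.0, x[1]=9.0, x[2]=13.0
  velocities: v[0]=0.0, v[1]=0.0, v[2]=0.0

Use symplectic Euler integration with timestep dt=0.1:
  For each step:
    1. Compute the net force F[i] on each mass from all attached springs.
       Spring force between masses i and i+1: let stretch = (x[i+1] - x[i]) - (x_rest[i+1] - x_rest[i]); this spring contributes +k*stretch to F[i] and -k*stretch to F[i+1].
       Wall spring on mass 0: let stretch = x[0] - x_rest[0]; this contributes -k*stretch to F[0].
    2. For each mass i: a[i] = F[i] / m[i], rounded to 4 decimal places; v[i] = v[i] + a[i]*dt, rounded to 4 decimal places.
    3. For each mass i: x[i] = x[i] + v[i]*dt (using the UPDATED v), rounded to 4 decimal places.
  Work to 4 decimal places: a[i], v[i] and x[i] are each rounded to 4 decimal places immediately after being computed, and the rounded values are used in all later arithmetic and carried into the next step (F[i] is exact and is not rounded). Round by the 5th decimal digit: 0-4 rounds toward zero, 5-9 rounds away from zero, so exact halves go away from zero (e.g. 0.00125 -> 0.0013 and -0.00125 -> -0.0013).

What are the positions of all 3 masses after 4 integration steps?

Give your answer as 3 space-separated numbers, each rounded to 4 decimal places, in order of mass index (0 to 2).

Answer: 4.3320 8.6676 12.9778

Derivation:
Step 0: x=[4.0000 9.0000 13.0000] v=[0.0000 0.0000 0.0000]
Step 1: x=[4.0400 8.9600 13.0000] v=[0.4000 -0.4000 0.0000]
Step 2: x=[4.1152 8.8848 12.9984] v=[0.7520 -0.7520 -0.0160]
Step 3: x=[4.2166 8.7834 12.9923] v=[1.0138 -1.0144 -0.0614]
Step 4: x=[4.3320 8.6676 12.9778] v=[1.1539 -1.1576 -0.1450]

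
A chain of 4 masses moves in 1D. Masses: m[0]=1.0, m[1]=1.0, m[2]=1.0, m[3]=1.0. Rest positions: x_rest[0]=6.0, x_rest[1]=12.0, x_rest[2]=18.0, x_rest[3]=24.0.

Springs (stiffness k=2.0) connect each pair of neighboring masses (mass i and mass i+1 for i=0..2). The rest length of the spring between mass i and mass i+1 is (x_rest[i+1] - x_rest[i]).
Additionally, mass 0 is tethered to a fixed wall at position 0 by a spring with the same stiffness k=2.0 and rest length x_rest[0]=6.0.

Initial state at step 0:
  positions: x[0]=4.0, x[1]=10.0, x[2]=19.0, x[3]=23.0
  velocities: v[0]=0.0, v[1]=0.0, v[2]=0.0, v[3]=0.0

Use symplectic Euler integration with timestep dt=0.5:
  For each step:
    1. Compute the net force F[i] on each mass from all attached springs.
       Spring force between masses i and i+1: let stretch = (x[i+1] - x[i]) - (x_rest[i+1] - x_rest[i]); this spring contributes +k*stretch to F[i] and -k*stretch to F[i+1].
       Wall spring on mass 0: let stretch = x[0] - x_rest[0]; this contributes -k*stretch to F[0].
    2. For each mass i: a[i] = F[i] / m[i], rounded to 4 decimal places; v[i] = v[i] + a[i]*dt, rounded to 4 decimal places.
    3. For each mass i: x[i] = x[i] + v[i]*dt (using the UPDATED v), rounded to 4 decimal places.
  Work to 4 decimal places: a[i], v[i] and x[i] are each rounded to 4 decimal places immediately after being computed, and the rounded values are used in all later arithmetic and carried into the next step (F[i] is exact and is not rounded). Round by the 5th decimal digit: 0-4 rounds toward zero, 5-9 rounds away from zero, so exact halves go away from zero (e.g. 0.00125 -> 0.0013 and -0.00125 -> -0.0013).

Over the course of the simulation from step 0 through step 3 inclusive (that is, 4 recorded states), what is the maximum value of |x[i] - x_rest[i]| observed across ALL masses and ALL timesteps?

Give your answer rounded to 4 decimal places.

Step 0: x=[4.0000 10.0000 19.0000 23.0000] v=[0.0000 0.0000 0.0000 0.0000]
Step 1: x=[5.0000 11.5000 16.5000 24.0000] v=[2.0000 3.0000 -5.0000 2.0000]
Step 2: x=[6.7500 12.2500 15.2500 24.2500] v=[3.5000 1.5000 -2.5000 0.5000]
Step 3: x=[7.8750 11.7500 17.0000 23.0000] v=[2.2500 -1.0000 3.5000 -2.5000]
Max displacement = 2.7500

Answer: 2.7500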